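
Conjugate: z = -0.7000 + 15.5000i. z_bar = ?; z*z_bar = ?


z_bar = -0.7000 - 15.5000i
z*z_bar = (-0.7)^2 + 15.5^2 = 0.49 + 240.25 = 240.74

z_bar = -0.7000 - 15.5000i, z*z_bar = 240.74


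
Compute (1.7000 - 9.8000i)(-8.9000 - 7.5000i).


Real = 1.7*(-8.9) - (-9.8)*(-7.5) = -15.13 - 73.5 = -88.63
Imag = 1.7*(-7.5) - (8.9)*(-9.8) = -12.75 + 87.22 = 74.47

-88.6300 + 74.4700i


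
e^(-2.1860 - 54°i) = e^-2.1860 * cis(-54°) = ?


e^-2.1860 = 0.11237
cos(-54°) = 0.58779
sin(-54°) = -0.809
Real = 0.11237*0.58779 = 0.0660
Imag = 0.11237*(-0.809) = -0.0909

0.0660 - 0.0909i


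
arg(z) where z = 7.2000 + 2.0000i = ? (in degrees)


Re = 7.2, Im = 2
arg = atan2(2, 7.2) = 15.5241 degrees

arg(z) = 15.5241 degrees


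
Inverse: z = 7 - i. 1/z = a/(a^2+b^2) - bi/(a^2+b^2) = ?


|z|^2 = 49+1 = 50
1/z = (7 + 1i)/50

1/z = 0.1400 + 0.0200i


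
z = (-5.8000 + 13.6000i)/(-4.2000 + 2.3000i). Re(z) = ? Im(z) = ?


Multiply by conjugate: (-5.8000 + 13.6000i)(-4.2000 - 2.3000i) / ((-4.2)^2 + 2.3^2)
Numerator real = -5.8*(-4.2) + 13.6*2.3 = 55.64
Numerator imag = 13.6*(-4.2) - (-5.8)*2.3 = -43.78
Denominator = 22.93
Re(z) = 55.64/22.93 = 2.4265
Im(z) = -43.78/22.93 = -1.9093

Re(z) = 2.4265, Im(z) = -1.9093


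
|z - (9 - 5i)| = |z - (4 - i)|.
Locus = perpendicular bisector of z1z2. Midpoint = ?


Equal distances means the locus is the perpendicular bisector of z1 and z2.
Midpoint = ((9+4)/2, (-5+(-1))/2) = (6.5000, -3.0000)

Perpendicular bisector through (6.5000, -3.0000)


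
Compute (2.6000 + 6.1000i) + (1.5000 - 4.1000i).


Real: 2.6 + 1.5 = 4.1
Imag: 6.1 - 4.1 = 2

4.1000 + 2.0000i


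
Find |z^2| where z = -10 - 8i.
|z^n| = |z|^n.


|z| = sqrt(100+64) = sqrt(164) = 12.8062
|z^2| = |z|^2 = (sqrt(164))^2 = 164

|z^2| = 164


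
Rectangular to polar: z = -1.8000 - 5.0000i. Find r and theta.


r = sqrt(3.24+25) = sqrt(28.24) = 5.3141
theta = atan2(-5, -1.8) = -109.7989 degrees

r = 5.3141, theta = -109.7989 degrees


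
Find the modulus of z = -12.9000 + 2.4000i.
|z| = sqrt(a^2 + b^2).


|z| = sqrt((-12.9)^2 + 2.4^2) = sqrt(166.41 + 5.76) = sqrt(172.17) = 13.1214

|z| = 13.1214


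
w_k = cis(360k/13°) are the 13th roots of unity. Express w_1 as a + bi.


Angle = 360*1/13 = 27.6923°
a = cos(27.6923°) = 0.8855
b = sin(27.6923°) = 0.4647

0.8855 + 0.4647i


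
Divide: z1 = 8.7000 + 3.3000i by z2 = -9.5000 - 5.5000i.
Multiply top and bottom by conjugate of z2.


Conjugate of z2 = -9.5000 + 5.5000i
Numerator: (8.7000 + 3.3000i)(-9.5000 + 5.5000i) = -100.8000 + 16.5000i
Denominator: (-9.5)^2 + (-5.5)^2 = 120.5
Result = (-100.8000 + 16.5000i)/120.5

-0.8365 + 0.1369i


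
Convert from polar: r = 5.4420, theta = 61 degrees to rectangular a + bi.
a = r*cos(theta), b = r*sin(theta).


a = 5.4420*cos(61°) = 5.4420*0.4848 = 2.6383
b = 5.4420*sin(61°) = 5.4420*0.87462 = 4.7597

2.6383 + 4.7597i


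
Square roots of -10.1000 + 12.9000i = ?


|z| = sqrt(102.01+166.41) = 16.3835
sqrt((|z|+a)/2) = sqrt((16.3835+(-10.1))/2) = sqrt(3.1418) = 1.7725
sqrt((|z|-a)/2) = sqrt((16.3835-(-10.1))/2) = sqrt(13.2418) = 3.6389

±(1.7725 + 3.6389i) i.e. 1.7725 + 3.6389i and -1.7725 - 3.6389i


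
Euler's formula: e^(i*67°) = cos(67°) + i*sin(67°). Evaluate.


cos(67°) = 0.3907
sin(67°) = 0.9205

e^(i*67°) = 0.3907 + 0.9205i


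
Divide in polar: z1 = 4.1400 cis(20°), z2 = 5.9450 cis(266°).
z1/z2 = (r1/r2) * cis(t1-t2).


r = 4.1400 / 5.9450 = 0.6964
theta = 20° - 266° = -246° = 114° (mod 360)

0.6964 cis(114°)


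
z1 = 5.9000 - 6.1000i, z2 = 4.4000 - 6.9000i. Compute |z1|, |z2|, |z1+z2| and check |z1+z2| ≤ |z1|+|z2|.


|z1| = sqrt(5.9^2 + (-6.1)^2) = sqrt(72.02) = 8.4865
|z2| = sqrt(4.4^2 + (-6.9)^2) = sqrt(66.97) = 8.1835
z1+z2 = 10.3000 - 13.0000i
|z1+z2| = sqrt(275.09) = 16.5858
|z1|+|z2| = 8.4865 + 8.1835 = 16.6700

|z1+z2| = 16.5858 ≤ |z1|+|z2| = 16.6700 (verified)


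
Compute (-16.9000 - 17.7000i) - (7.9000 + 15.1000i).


Real: -16.9 - 7.9 = -24.8
Imag: -17.7 - 15.1 = -32.8

-24.8000 - 32.8000i


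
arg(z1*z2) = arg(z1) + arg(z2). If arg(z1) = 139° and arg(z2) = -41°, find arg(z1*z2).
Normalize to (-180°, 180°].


arg(z1*z2) = 139° - 41° = 98°
Normalized to (-180°, 180°]: 98°

98°


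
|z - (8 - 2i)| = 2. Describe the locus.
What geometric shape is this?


|z - z0| = r is a circle with center z0 and radius r.
Center = (8, -2), radius = 2

Circle with center (8, -2) and radius 2


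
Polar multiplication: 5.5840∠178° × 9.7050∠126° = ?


r = 5.5840 * 9.7050 = 54.1927
theta = 178° + 126° = 304° = 304° (mod 360)

54.1927 cis(304°)


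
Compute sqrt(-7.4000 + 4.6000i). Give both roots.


|z| = sqrt(54.76+21.16) = 8.7132
sqrt((|z|+a)/2) = sqrt((8.7132+(-7.4))/2) = sqrt(0.6566) = 0.8103
sqrt((|z|-a)/2) = sqrt((8.7132-(-7.4))/2) = sqrt(8.0566) = 2.8384

±(0.8103 + 2.8384i) i.e. 0.8103 + 2.8384i and -0.8103 - 2.8384i


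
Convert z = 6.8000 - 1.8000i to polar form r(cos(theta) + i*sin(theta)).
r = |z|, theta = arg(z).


r = sqrt(46.24+3.24) = sqrt(49.48) = 7.0342
theta = atan2(-1.8, 6.8) = -14.8265 degrees

r = 7.0342, theta = -14.8265 degrees


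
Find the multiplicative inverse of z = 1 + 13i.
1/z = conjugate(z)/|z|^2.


|z|^2 = 1+169 = 170
1/z = (1 - 13i)/170

1/z = 0.0059 - 0.0765i


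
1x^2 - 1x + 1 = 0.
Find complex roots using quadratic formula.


disc = (-1)^2 - 4*1*1 = 1 - 4 = -3
sqrt(|disc|) = sqrt(3) = 1.7321
Real part = 1/(2*1) = 0.5000
Imag part = 1.7321/(2*1) = 0.8660

0.5000 ± 0.8660i


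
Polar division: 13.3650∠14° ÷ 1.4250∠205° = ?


r = 13.3650 / 1.4250 = 9.3789
theta = 14° - 205° = -191° = 169° (mod 360)

9.3789 cis(169°)


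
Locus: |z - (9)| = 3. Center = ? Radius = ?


|z - z0| = r is a circle with center z0 and radius r.
Center = (9, 0), radius = 3

Circle with center (9, 0) and radius 3


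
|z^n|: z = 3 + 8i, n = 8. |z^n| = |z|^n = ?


|z| = sqrt(9+64) = sqrt(73) = 8.5440
|z^8| = |z|^8 = (sqrt(73))^8 = 73^4 = 28398241

|z^8| = 28398241


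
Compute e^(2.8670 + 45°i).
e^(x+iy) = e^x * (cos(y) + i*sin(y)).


e^2.8670 = 17.5842
cos(45°) = 0.707107
sin(45°) = 0.707107
Real = 17.5842*0.707107 = 12.4339
Imag = 17.5842*0.707107 = 12.4339

12.4339 + 12.4339i


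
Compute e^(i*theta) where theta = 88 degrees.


cos(88°) = 0.0349
sin(88°) = 0.9994

e^(i*88°) = 0.0349 + 0.9994i


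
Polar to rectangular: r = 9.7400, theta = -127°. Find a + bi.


a = 9.7400*cos(-127°) = 9.7400*(-0.60182) = -5.8617
b = 9.7400*sin(-127°) = 9.7400*(-0.798636) = -7.7787

-5.8617 - 7.7787i


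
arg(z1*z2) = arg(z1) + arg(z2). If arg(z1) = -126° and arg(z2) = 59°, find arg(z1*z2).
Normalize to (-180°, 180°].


arg(z1*z2) = -126° + 59° = -67°
Normalized to (-180°, 180°]: -67°

-67°


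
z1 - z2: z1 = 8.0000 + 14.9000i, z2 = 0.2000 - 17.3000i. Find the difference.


Real: 8 - 0.2 = 7.8
Imag: 14.9 + 17.3 = 32.2

7.8000 + 32.2000i


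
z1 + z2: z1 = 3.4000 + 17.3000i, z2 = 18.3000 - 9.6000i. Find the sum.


Real: 3.4 + 18.3 = 21.7
Imag: 17.3 - 9.6 = 7.7

21.7000 + 7.7000i


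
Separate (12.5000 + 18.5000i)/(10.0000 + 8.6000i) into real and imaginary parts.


Multiply by conjugate: (12.5000 + 18.5000i)(10.0000 - 8.6000i) / (10^2 + 8.6^2)
Numerator real = 12.5*10 + 18.5*8.6 = 284.1
Numerator imag = 18.5*10 - 12.5*8.6 = 77.5
Denominator = 173.96
Re(z) = 284.1/173.96 = 1.6331
Im(z) = 77.5/173.96 = 0.4455

Re(z) = 1.6331, Im(z) = 0.4455


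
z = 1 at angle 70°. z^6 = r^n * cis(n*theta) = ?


r^6 = 1^6 = 1
n*theta = 6*70° = 420° = 60° (mod 360)
a = 1*cos(60°) = 0.5000
b = 1*sin(60°) = 0.8660

1 cis(60°) = 0.5000 + 0.8660i


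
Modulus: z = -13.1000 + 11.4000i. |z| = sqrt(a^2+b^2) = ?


|z| = sqrt((-13.1)^2 + 11.4^2) = sqrt(171.61 + 129.96) = sqrt(301.57) = 17.3658

|z| = 17.3658


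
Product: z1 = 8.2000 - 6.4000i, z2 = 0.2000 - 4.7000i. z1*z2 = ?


Real = 8.2*0.2 - (-6.4)*(-4.7) = 1.64 - 30.08 = -28.44
Imag = 8.2*(-4.7) + 0.2*(-6.4) = -38.54 - (1.28) = -39.82

-28.4400 - 39.8200i


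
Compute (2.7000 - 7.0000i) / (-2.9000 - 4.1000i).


Conjugate of z2 = -2.9000 + 4.1000i
Numerator: (2.7000 - 7.0000i)(-2.9000 + 4.1000i) = 20.8700 + 31.3700i
Denominator: (-2.9)^2 + (-4.1)^2 = 25.22
Result = (20.8700 + 31.3700i)/25.22

0.8275 + 1.2439i


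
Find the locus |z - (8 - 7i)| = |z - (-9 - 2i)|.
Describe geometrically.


Equal distances means the locus is the perpendicular bisector of z1 and z2.
Midpoint = ((8+(-9))/2, (-7+(-2))/2) = (-0.5000, -4.5000)

Perpendicular bisector through (-0.5000, -4.5000)


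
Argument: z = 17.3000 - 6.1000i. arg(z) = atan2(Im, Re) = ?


Re = 17.3, Im = -6.1
arg = atan2(-6.1, 17.3) = -19.4227 degrees

arg(z) = -19.4227 degrees


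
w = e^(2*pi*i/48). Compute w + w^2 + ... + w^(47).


With w = e^(2*pi*i/48), all 48 of the 48th roots of unity w^0 = 1, w, ..., w^(47) sum to 0: 1 + w + ... + w^(47) = (1 - w^48)/(1 - w) = 0 since w^48 = 1, w ≠ 1.
Removing the root 1: w + w^2 + ... + w^(47) = 0 - 1 = -1

Sum = -1


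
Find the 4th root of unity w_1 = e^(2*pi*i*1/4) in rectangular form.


Angle = 360*1/4 = 90°
a = cos(90°) = 0
b = sin(90°) = 1.0000

0 + 1.0000i


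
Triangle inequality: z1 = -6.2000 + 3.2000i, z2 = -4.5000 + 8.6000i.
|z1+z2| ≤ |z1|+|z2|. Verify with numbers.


|z1| = sqrt((-6.2)^2 + 3.2^2) = sqrt(48.68) = 6.9771
|z2| = sqrt((-4.5)^2 + 8.6^2) = sqrt(94.21) = 9.7062
z1+z2 = -10.7000 + 11.8000i
|z1+z2| = sqrt(253.73) = 15.9289
|z1|+|z2| = 6.9771 + 9.7062 = 16.6833

|z1+z2| = 15.9289 ≤ |z1|+|z2| = 16.6833 (verified)


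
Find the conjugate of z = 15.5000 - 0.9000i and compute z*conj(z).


z_bar = 15.5000 + 0.9000i
z*z_bar = 15.5^2 + (-0.9)^2 = 240.25 + 0.81 = 241.06

z_bar = 15.5000 + 0.9000i, z*z_bar = 241.06


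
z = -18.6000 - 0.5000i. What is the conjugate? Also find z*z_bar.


z_bar = -18.6000 + 0.5000i
z*z_bar = (-18.6)^2 + (-0.5)^2 = 345.96 + 0.25 = 346.21

z_bar = -18.6000 + 0.5000i, z*z_bar = 346.21


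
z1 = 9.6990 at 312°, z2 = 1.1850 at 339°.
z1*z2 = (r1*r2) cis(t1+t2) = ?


r = 9.6990 * 1.1850 = 11.4933
theta = 312° + 339° = 651° = 291° (mod 360)

11.4933 cis(291°)


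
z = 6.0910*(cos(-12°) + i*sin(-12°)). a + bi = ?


a = 6.0910*cos(-12°) = 6.0910*0.97815 = 5.9579
b = 6.0910*sin(-12°) = 6.0910*(-0.20791) = -1.2664

5.9579 - 1.2664i


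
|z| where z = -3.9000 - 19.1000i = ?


|z| = sqrt((-3.9)^2 + (-19.1)^2) = sqrt(15.21 + 364.81) = sqrt(380.02) = 19.4941

|z| = 19.4941


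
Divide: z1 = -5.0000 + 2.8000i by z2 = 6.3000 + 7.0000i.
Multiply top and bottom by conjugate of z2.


Conjugate of z2 = 6.3000 - 7.0000i
Numerator: (-5.0000 + 2.8000i)(6.3000 - 7.0000i) = -11.9000 + 52.6400i
Denominator: 6.3^2 + 7^2 = 88.69
Result = (-11.9000 + 52.6400i)/88.69

-0.1342 + 0.5935i


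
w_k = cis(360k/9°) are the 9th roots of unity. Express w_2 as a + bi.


Angle = 360*2/9 = 80°
a = cos(80°) = 0.1736
b = sin(80°) = 0.9848

0.1736 + 0.9848i


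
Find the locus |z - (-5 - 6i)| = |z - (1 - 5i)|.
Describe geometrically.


Equal distances means the locus is the perpendicular bisector of z1 and z2.
Midpoint = ((-5+1)/2, (-6+(-5))/2) = (-2.0000, -5.5000)

Perpendicular bisector through (-2.0000, -5.5000)


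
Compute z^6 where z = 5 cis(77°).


r^6 = 5^6 = 15625
n*theta = 6*77° = 462° = 102° (mod 360)
a = 15625*cos(102°) = -3248.6202
b = 15625*sin(102°) = 15283.5563

15625 cis(102°) = -3248.6202 + 15283.5563i


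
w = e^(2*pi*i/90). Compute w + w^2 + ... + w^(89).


With w = e^(2*pi*i/90), all 90 of the 90th roots of unity w^0 = 1, w, ..., w^(89) sum to 0: 1 + w + ... + w^(89) = (1 - w^90)/(1 - w) = 0 since w^90 = 1, w ≠ 1.
Removing the root 1: w + w^2 + ... + w^(89) = 0 - 1 = -1

Sum = -1


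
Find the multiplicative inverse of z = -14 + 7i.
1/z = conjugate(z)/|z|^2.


|z|^2 = 196+49 = 245
1/z = (-14 - 7i)/245

1/z = -0.0571 - 0.0286i


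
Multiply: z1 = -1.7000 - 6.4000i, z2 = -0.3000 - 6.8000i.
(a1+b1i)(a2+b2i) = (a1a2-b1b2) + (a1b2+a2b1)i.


Real = -1.7*(-0.3) - (-6.4)*(-6.8) = 0.51 - 43.52 = -43.01
Imag = -1.7*(-6.8) - (0.3)*(-6.4) = 11.56 + 1.92 = 13.48

-43.0100 + 13.4800i


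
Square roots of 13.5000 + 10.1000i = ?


|z| = sqrt(182.25+102.01) = 16.8600
sqrt((|z|+a)/2) = sqrt((16.8600+13.5)/2) = sqrt(15.1800) = 3.8962
sqrt((|z|-a)/2) = sqrt((16.8600-13.5)/2) = sqrt(1.6800) = 1.2962

±(3.8962 + 1.2962i) i.e. 3.8962 + 1.2962i and -3.8962 - 1.2962i


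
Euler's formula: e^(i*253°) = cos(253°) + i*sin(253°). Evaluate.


cos(253°) = -0.2924
sin(253°) = -0.9563

e^(i*253°) = -0.2924 - 0.9563i


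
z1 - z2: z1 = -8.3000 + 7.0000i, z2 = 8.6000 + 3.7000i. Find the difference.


Real: -8.3 - 8.6 = -16.9
Imag: 7 - 3.7 = 3.3

-16.9000 + 3.3000i


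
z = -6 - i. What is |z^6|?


|z| = sqrt(36+1) = sqrt(37) = 6.0828
|z^6| = |z|^6 = (sqrt(37))^6 = 37^3 = 50653

|z^6| = 50653


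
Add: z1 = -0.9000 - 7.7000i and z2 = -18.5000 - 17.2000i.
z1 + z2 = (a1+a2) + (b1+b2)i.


Real: -0.9 - 18.5 = -19.4
Imag: -7.7 - 17.2 = -24.9

-19.4000 - 24.9000i


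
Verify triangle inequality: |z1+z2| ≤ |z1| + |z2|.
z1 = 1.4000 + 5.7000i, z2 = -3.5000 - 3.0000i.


|z1| = sqrt(1.4^2 + 5.7^2) = sqrt(34.45) = 5.8694
|z2| = sqrt((-3.5)^2 + (-3)^2) = sqrt(21.25) = 4.6098
z1+z2 = -2.1000 + 2.7000i
|z1+z2| = sqrt(11.7) = 3.4205
|z1|+|z2| = 5.8694 + 4.6098 = 10.4792

|z1+z2| = 3.4205 ≤ |z1|+|z2| = 10.4792 (verified)


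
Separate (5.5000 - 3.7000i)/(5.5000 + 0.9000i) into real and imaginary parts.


Multiply by conjugate: (5.5000 - 3.7000i)(5.5000 - 0.9000i) / (5.5^2 + 0.9^2)
Numerator real = 5.5*5.5 - (3.7)*0.9 = 26.92
Numerator imag = -3.7*5.5 - 5.5*0.9 = -25.3
Denominator = 31.06
Re(z) = 26.92/31.06 = 0.8667
Im(z) = -25.3/31.06 = -0.8146

Re(z) = 0.8667, Im(z) = -0.8146


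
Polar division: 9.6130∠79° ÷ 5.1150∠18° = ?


r = 9.6130 / 5.1150 = 1.8794
theta = 79° - 18° = 61° = 61° (mod 360)

1.8794 cis(61°)


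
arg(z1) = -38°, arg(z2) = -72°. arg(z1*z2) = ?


arg(z1*z2) = -38° - 72° = -110°
Normalized to (-180°, 180°]: -110°

-110°


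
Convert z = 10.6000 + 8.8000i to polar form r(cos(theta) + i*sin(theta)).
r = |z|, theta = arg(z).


r = sqrt(112.36+77.44) = sqrt(189.8) = 13.7768
theta = atan2(8.8, 10.6) = 39.6991 degrees

r = 13.7768, theta = 39.6991 degrees


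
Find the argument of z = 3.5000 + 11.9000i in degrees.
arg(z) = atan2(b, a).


Re = 3.5, Im = 11.9
arg = atan2(11.9, 3.5) = 73.6105 degrees

arg(z) = 73.6105 degrees


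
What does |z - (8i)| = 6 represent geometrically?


|z - z0| = r is a circle with center z0 and radius r.
Center = (0, 8), radius = 6

Circle with center (0, 8) and radius 6


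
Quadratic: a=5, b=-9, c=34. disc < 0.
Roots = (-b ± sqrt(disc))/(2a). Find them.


disc = (-9)^2 - 4*5*34 = 81 - 680 = -599
sqrt(|disc|) = sqrt(599) = 24.4745
Real part = 9/(2*5) = 0.9000
Imag part = 24.4745/(2*5) = 2.4474

0.9000 ± 2.4474i


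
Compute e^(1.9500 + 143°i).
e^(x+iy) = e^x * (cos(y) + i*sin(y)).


e^1.9500 = 7.0287
cos(143°) = -0.79864
sin(143°) = 0.60182
Real = 7.0287*(-0.79864) = -5.6134
Imag = 7.0287*0.60182 = 4.2300

-5.6134 + 4.2300i


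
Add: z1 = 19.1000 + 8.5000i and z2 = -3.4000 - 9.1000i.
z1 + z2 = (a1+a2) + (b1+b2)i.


Real: 19.1 - 3.4 = 15.7
Imag: 8.5 - 9.1 = -0.6

15.7000 - 0.6000i


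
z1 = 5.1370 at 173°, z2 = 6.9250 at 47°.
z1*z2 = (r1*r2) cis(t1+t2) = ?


r = 5.1370 * 6.9250 = 35.5737
theta = 173° + 47° = 220° = 220° (mod 360)

35.5737 cis(220°)


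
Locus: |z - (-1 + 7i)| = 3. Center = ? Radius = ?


|z - z0| = r is a circle with center z0 and radius r.
Center = (-1, 7), radius = 3

Circle with center (-1, 7) and radius 3


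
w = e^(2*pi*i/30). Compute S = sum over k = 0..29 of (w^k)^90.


The roots are w_k = w^k with w = e^(2*pi*i/30), and (w^k)^90 = (w^90)^k.
So S = 1 + u + u^2 + ... + u^(29) with u = w^90.
90 = 3*30 + 0, so 90 is a multiple of 30 and u = (w^30)^3 = 1.
Every one of the 30 terms equals 1: S = 30

S = 30


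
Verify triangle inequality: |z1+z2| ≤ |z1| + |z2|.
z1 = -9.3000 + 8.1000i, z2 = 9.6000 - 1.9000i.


|z1| = sqrt((-9.3)^2 + 8.1^2) = sqrt(152.1) = 12.3329
|z2| = sqrt(9.6^2 + (-1.9)^2) = sqrt(95.77) = 9.7862
z1+z2 = 0.3000 + 6.2000i
|z1+z2| = sqrt(38.53) = 6.2073
|z1|+|z2| = 12.3329 + 9.7862 = 22.1191

|z1+z2| = 6.2073 ≤ |z1|+|z2| = 22.1191 (verified)


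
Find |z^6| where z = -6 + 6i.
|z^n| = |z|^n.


|z| = sqrt(36+36) = sqrt(72) = 8.4853
|z^6| = |z|^6 = (sqrt(72))^6 = 72^3 = 373248

|z^6| = 373248


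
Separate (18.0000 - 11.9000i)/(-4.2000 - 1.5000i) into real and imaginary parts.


Multiply by conjugate: (18.0000 - 11.9000i)(-4.2000 + 1.5000i) / ((-4.2)^2 + (-1.5)^2)
Numerator real = 18*(-4.2) - (11.9)*(-1.5) = -57.75
Numerator imag = -11.9*(-4.2) - 18*(-1.5) = 76.98
Denominator = 19.89
Re(z) = -57.75/19.89 = -2.9035
Im(z) = 76.98/19.89 = 3.8703

Re(z) = -2.9035, Im(z) = 3.8703


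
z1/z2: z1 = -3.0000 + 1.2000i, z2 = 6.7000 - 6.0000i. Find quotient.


Conjugate of z2 = 6.7000 + 6.0000i
Numerator: (-3.0000 + 1.2000i)(6.7000 + 6.0000i) = -27.3000 - 9.9600i
Denominator: 6.7^2 + (-6)^2 = 80.89
Result = (-27.3000 - 9.9600i)/80.89

-0.3375 - 0.1231i


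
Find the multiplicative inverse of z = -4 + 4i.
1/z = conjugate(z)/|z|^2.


|z|^2 = 16+16 = 32
1/z = (-4 - 4i)/32

1/z = -0.1250 - 0.1250i


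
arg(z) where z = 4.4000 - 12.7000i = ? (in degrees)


Re = 4.4, Im = -12.7
arg = atan2(-12.7, 4.4) = -70.8910 degrees

arg(z) = -70.8910 degrees


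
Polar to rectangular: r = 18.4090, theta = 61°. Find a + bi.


a = 18.4090*cos(61°) = 18.4090*0.48481 = 8.9249
b = 18.4090*sin(61°) = 18.4090*0.87462 = 16.1009

8.9249 + 16.1009i


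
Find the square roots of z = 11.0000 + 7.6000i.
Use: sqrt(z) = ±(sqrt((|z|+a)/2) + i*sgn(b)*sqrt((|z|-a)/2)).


|z| = sqrt(121+57.76) = 13.3701
sqrt((|z|+a)/2) = sqrt((13.3701+11)/2) = sqrt(12.1851) = 3.4907
sqrt((|z|-a)/2) = sqrt((13.3701-11)/2) = sqrt(1.1851) = 1.0886

±(3.4907 + 1.0886i) i.e. 3.4907 + 1.0886i and -3.4907 - 1.0886i


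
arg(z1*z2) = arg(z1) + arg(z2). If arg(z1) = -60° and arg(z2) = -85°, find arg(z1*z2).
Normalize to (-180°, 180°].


arg(z1*z2) = -60° - 85° = -145°
Normalized to (-180°, 180°]: -145°

-145°


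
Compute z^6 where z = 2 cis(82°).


r^6 = 2^6 = 64
n*theta = 6*82° = 492° = 132° (mod 360)
a = 64*cos(132°) = -42.8244
b = 64*sin(132°) = 47.5613

64 cis(132°) = -42.8244 + 47.5613i


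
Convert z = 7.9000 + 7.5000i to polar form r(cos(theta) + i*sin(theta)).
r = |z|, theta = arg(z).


r = sqrt(62.41+56.25) = sqrt(118.66) = 10.8931
theta = atan2(7.5, 7.9) = 43.5121 degrees

r = 10.8931, theta = 43.5121 degrees


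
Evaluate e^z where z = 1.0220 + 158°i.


e^1.0220 = 2.7787
cos(158°) = -0.9272
sin(158°) = 0.3746
Real = 2.7787*(-0.9272) = -2.5764
Imag = 2.7787*0.3746 = 1.0409

-2.5764 + 1.0409i


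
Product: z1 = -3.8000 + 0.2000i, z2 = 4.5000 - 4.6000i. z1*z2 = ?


Real = -3.8*4.5 - 0.2*(-4.6) = -17.1 - (-0.92) = -16.18
Imag = -3.8*(-4.6) + 4.5*0.2 = 17.48 + 0.9 = 18.38

-16.1800 + 18.3800i


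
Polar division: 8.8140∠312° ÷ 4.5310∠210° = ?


r = 8.8140 / 4.5310 = 1.9453
theta = 312° - 210° = 102° = 102° (mod 360)

1.9453 cis(102°)


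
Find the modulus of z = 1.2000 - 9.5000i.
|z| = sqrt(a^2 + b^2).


|z| = sqrt(1.2^2 + (-9.5)^2) = sqrt(1.44 + 90.25) = sqrt(91.69) = 9.5755

|z| = 9.5755


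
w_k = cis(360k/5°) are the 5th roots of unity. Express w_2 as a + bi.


Angle = 360*2/5 = 144°
a = cos(144°) = -0.8090
b = sin(144°) = 0.5878

-0.8090 + 0.5878i


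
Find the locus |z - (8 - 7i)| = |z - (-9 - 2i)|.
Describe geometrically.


Equal distances means the locus is the perpendicular bisector of z1 and z2.
Midpoint = ((8+(-9))/2, (-7+(-2))/2) = (-0.5000, -4.5000)

Perpendicular bisector through (-0.5000, -4.5000)


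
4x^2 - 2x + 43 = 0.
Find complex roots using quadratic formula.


disc = (-2)^2 - 4*4*43 = 4 - 688 = -684
sqrt(|disc|) = sqrt(684) = 26.1534
Real part = 2/(2*4) = 0.2500
Imag part = 26.1534/(2*4) = 3.2692

0.2500 ± 3.2692i


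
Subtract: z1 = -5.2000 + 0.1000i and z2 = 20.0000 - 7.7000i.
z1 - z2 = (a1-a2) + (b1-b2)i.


Real: -5.2 - 20 = -25.2
Imag: 0.1 + 7.7 = 7.8

-25.2000 + 7.8000i


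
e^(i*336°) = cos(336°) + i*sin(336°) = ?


cos(336°) = 0.9135
sin(336°) = -0.4067

e^(i*336°) = 0.9135 - 0.4067i


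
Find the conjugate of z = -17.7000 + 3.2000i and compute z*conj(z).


z_bar = -17.7000 - 3.2000i
z*z_bar = (-17.7)^2 + 3.2^2 = 313.29 + 10.24 = 323.53

z_bar = -17.7000 - 3.2000i, z*z_bar = 323.53


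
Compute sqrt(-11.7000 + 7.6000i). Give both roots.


|z| = sqrt(136.89+57.76) = 13.9517
sqrt((|z|+a)/2) = sqrt((13.9517+(-11.7))/2) = sqrt(1.1259) = 1.0611
sqrt((|z|-a)/2) = sqrt((13.9517-(-11.7))/2) = sqrt(12.8259) = 3.5813

±(1.0611 + 3.5813i) i.e. 1.0611 + 3.5813i and -1.0611 - 3.5813i


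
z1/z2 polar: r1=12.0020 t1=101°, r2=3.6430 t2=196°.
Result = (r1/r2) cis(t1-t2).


r = 12.0020 / 3.6430 = 3.2945
theta = 101° - 196° = -95° = 265° (mod 360)

3.2945 cis(265°)


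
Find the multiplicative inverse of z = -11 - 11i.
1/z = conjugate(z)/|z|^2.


|z|^2 = 121+121 = 242
1/z = (-11 + 11i)/242

1/z = -0.0455 + 0.0455i


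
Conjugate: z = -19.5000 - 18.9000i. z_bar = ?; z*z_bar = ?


z_bar = -19.5000 + 18.9000i
z*z_bar = (-19.5)^2 + (-18.9)^2 = 380.25 + 357.21 = 737.46

z_bar = -19.5000 + 18.9000i, z*z_bar = 737.46


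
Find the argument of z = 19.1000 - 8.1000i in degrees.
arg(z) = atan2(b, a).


Re = 19.1, Im = -8.1
arg = atan2(-8.1, 19.1) = -22.9810 degrees

arg(z) = -22.9810 degrees


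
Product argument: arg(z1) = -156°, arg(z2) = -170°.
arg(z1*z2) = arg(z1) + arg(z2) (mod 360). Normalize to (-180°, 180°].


arg(z1*z2) = -156° - 170° = -326°
Normalized to (-180°, 180°]: 34°

34°


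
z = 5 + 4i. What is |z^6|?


|z| = sqrt(25+16) = sqrt(41) = 6.4031
|z^6| = |z|^6 = (sqrt(41))^6 = 41^3 = 68921

|z^6| = 68921


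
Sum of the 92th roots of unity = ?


The sum of all 92th roots of unity is 0.
Geometric series: (1 - w^92)/(1 - w) = (1-1)/(1-w) = 0 since w^92 = 1, w ≠ 1.
Alternatively: coefficient of z^91 in z^92 - 1 is 0.

0


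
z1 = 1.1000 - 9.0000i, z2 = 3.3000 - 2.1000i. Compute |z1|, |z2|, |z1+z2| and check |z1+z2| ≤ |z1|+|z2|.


|z1| = sqrt(1.1^2 + (-9)^2) = sqrt(82.21) = 9.0670
|z2| = sqrt(3.3^2 + (-2.1)^2) = sqrt(15.3) = 3.9115
z1+z2 = 4.4000 - 11.1000i
|z1+z2| = sqrt(142.57) = 11.9403
|z1|+|z2| = 9.0670 + 3.9115 = 12.9785

|z1+z2| = 11.9403 ≤ |z1|+|z2| = 12.9785 (verified)


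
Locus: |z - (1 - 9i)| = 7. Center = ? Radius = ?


|z - z0| = r is a circle with center z0 and radius r.
Center = (1, -9), radius = 7

Circle with center (1, -9) and radius 7


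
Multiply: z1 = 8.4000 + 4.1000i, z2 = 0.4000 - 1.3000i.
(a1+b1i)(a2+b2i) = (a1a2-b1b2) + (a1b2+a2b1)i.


Real = 8.4*0.4 - 4.1*(-1.3) = 3.36 - (-5.33) = 8.69
Imag = 8.4*(-1.3) + 0.4*4.1 = -10.92 + 1.64 = -9.28

8.6900 - 9.2800i


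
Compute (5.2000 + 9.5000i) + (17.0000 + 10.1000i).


Real: 5.2 + 17 = 22.2
Imag: 9.5 + 10.1 = 19.6

22.2000 + 19.6000i


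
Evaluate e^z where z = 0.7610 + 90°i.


e^0.7610 = 2.1404
cos(90°) = 0
sin(90°) = 1
Real = 2.1404*0 = 0
Imag = 2.1404*1 = 2.1404

0 + 2.1404i


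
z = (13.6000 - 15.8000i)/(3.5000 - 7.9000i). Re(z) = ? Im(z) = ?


Multiply by conjugate: (13.6000 - 15.8000i)(3.5000 + 7.9000i) / (3.5^2 + (-7.9)^2)
Numerator real = 13.6*3.5 - (15.8)*(-7.9) = 172.42
Numerator imag = -15.8*3.5 - 13.6*(-7.9) = 52.14
Denominator = 74.66
Re(z) = 172.42/74.66 = 2.3094
Im(z) = 52.14/74.66 = 0.6984

Re(z) = 2.3094, Im(z) = 0.6984


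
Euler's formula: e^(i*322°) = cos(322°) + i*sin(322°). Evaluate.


cos(322°) = 0.7880
sin(322°) = -0.6157

e^(i*322°) = 0.7880 - 0.6157i


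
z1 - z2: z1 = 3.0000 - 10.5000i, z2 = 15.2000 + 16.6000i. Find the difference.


Real: 3 - 15.2 = -12.2
Imag: -10.5 - 16.6 = -27.1

-12.2000 - 27.1000i


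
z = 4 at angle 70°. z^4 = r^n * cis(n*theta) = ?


r^4 = 4^4 = 256
n*theta = 4*70° = 280° = 280° (mod 360)
a = 256*cos(280°) = 44.4539
b = 256*sin(280°) = -252.1108

256 cis(280°) = 44.4539 - 252.1108i


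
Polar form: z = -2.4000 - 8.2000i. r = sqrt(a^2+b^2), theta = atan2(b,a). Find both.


r = sqrt(5.76+67.24) = sqrt(73) = 8.5440
theta = atan2(-8.2, -2.4) = -106.3139 degrees

r = 8.5440, theta = -106.3139 degrees


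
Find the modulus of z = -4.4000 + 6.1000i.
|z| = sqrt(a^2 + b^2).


|z| = sqrt((-4.4)^2 + 6.1^2) = sqrt(19.36 + 37.21) = sqrt(56.57) = 7.5213

|z| = 7.5213


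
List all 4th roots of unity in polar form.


The 4th roots of unity are cis(360k/4°) for k=0..3
Angle step = 360/4 = 90°
Primitive root: cis(90°)
Primitive root = 0 + 1.0000i

4 roots at angles: 0°, 90°, 180°, 270°


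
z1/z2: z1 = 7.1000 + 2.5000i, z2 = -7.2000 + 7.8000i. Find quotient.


Conjugate of z2 = -7.2000 - 7.8000i
Numerator: (7.1000 + 2.5000i)(-7.2000 - 7.8000i) = -31.6200 - 73.3800i
Denominator: (-7.2)^2 + 7.8^2 = 112.68
Result = (-31.6200 - 73.3800i)/112.68

-0.2806 - 0.6512i


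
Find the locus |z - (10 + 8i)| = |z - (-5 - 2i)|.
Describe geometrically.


Equal distances means the locus is the perpendicular bisector of z1 and z2.
Midpoint = ((10+(-5))/2, (8+(-2))/2) = (2.5000, 3.0000)

Perpendicular bisector through (2.5000, 3.0000)


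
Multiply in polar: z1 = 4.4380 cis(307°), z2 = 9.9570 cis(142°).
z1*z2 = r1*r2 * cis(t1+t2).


r = 4.4380 * 9.9570 = 44.1892
theta = 307° + 142° = 449° = 89° (mod 360)

44.1892 cis(89°)


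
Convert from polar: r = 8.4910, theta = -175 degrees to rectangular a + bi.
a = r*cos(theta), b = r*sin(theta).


a = 8.4910*cos(-175°) = 8.4910*(-0.9962) = -8.4587
b = 8.4910*sin(-175°) = 8.4910*(-0.087156) = -0.7400

-8.4587 - 0.7400i


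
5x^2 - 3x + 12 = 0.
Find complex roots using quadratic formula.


disc = (-3)^2 - 4*5*12 = 9 - 240 = -231
sqrt(|disc|) = sqrt(231) = 15.1987
Real part = 3/(2*5) = 0.3000
Imag part = 15.1987/(2*5) = 1.5199

0.3000 ± 1.5199i


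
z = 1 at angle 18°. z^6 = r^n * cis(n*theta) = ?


r^6 = 1^6 = 1
n*theta = 6*18° = 108° = 108° (mod 360)
a = 1*cos(108°) = -0.3090
b = 1*sin(108°) = 0.9511

1 cis(108°) = -0.3090 + 0.9511i


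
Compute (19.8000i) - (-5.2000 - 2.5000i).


Real: 0 + 5.2 = 5.2
Imag: 19.8 + 2.5 = 22.3

5.2000 + 22.3000i


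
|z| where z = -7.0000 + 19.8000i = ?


|z| = sqrt((-7)^2 + 19.8^2) = sqrt(49 + 392.04) = sqrt(441.04) = 21.0010

|z| = 21.0010


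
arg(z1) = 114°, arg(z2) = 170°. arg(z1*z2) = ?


arg(z1*z2) = 114° + 170° = 284°
Normalized to (-180°, 180°]: -76°

-76°


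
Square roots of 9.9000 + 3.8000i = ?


|z| = sqrt(98.01+14.44) = 10.6042
sqrt((|z|+a)/2) = sqrt((10.6042+9.9)/2) = sqrt(10.2521) = 3.2019
sqrt((|z|-a)/2) = sqrt((10.6042-9.9)/2) = sqrt(0.3521) = 0.5934

±(3.2019 + 0.5934i) i.e. 3.2019 + 0.5934i and -3.2019 - 0.5934i


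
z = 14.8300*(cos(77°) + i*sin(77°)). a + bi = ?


a = 14.8300*cos(77°) = 14.8300*0.22495 = 3.3360
b = 14.8300*sin(77°) = 14.8300*0.97437 = 14.4499

3.3360 + 14.4499i


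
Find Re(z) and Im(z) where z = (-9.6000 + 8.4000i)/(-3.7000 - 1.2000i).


Multiply by conjugate: (-9.6000 + 8.4000i)(-3.7000 + 1.2000i) / ((-3.7)^2 + (-1.2)^2)
Numerator real = -9.6*(-3.7) + 8.4*(-1.2) = 25.44
Numerator imag = 8.4*(-3.7) - (-9.6)*(-1.2) = -42.6
Denominator = 15.13
Re(z) = 25.44/15.13 = 1.6814
Im(z) = -42.6/15.13 = -2.8156

Re(z) = 1.6814, Im(z) = -2.8156


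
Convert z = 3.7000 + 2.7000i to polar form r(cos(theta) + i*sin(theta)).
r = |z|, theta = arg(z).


r = sqrt(13.69+7.29) = sqrt(20.98) = 4.5804
theta = atan2(2.7, 3.7) = 36.1193 degrees

r = 4.5804, theta = 36.1193 degrees


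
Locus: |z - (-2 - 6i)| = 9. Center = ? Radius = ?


|z - z0| = r is a circle with center z0 and radius r.
Center = (-2, -6), radius = 9

Circle with center (-2, -6) and radius 9


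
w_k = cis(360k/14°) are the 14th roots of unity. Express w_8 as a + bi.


Angle = 360*8/14 = 205.7143°
a = cos(205.7143°) = -0.9010
b = sin(205.7143°) = -0.4339

-0.9010 - 0.4339i


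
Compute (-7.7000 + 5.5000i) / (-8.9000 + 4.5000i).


Conjugate of z2 = -8.9000 - 4.5000i
Numerator: (-7.7000 + 5.5000i)(-8.9000 - 4.5000i) = 93.2800 - 14.3000i
Denominator: (-8.9)^2 + 4.5^2 = 99.46
Result = (93.2800 - 14.3000i)/99.46

0.9379 - 0.1438i


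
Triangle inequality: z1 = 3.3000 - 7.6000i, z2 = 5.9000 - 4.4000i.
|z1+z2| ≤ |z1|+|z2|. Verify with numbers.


|z1| = sqrt(3.3^2 + (-7.6)^2) = sqrt(68.65) = 8.2855
|z2| = sqrt(5.9^2 + (-4.4)^2) = sqrt(54.17) = 7.3600
z1+z2 = 9.2000 - 12.0000i
|z1+z2| = sqrt(228.64) = 15.1208
|z1|+|z2| = 8.2855 + 7.3600 = 15.6455

|z1+z2| = 15.1208 ≤ |z1|+|z2| = 15.6455 (verified)


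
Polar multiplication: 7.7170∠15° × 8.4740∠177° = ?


r = 7.7170 * 8.4740 = 65.3939
theta = 15° + 177° = 192° = 192° (mod 360)

65.3939 cis(192°)


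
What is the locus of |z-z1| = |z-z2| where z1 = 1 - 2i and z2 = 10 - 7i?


Equal distances means the locus is the perpendicular bisector of z1 and z2.
Midpoint = ((1+10)/2, (-2+(-7))/2) = (5.5000, -4.5000)

Perpendicular bisector through (5.5000, -4.5000)


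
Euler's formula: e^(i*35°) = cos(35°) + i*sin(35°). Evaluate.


cos(35°) = 0.8192
sin(35°) = 0.5736

e^(i*35°) = 0.8192 + 0.5736i


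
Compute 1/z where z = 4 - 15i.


|z|^2 = 16+225 = 241
1/z = (4 + 15i)/241

1/z = 0.0166 + 0.0622i


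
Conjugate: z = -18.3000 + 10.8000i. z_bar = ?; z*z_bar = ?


z_bar = -18.3000 - 10.8000i
z*z_bar = (-18.3)^2 + 10.8^2 = 334.89 + 116.64 = 451.53

z_bar = -18.3000 - 10.8000i, z*z_bar = 451.53


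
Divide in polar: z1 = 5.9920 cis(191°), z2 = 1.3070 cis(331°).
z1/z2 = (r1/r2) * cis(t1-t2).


r = 5.9920 / 1.3070 = 4.5845
theta = 191° - 331° = -140° = 220° (mod 360)

4.5845 cis(220°)


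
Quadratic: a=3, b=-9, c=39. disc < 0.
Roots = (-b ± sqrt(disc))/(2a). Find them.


disc = (-9)^2 - 4*3*39 = 81 - 468 = -387
sqrt(|disc|) = sqrt(387) = 19.6723
Real part = 9/(2*3) = 1.5000
Imag part = 19.6723/(2*3) = 3.2787

1.5000 ± 3.2787i


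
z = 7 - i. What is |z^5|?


|z| = sqrt(49+1) = sqrt(50) = 7.0711
|z^5| = |z|^5 = (sqrt(50))^5 = 50^2 * sqrt(50) = 2500*sqrt(50)

|z^5| = 2500*sqrt(50) ≈ 17677.6695


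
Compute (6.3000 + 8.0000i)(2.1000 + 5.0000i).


Real = 6.3*2.1 - 8*5 = 13.23 - 40 = -26.77
Imag = 6.3*5 + 2.1*8 = 31.5 + 16.8 = 48.3

-26.7700 + 48.3000i


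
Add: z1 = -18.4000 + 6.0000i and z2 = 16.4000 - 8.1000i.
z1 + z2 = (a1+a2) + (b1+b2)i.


Real: -18.4 + 16.4 = -2
Imag: 6 - 8.1 = -2.1

-2.0000 - 2.1000i


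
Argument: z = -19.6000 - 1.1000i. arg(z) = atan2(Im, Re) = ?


Re = -19.6, Im = -1.1
arg = atan2(-1.1, -19.6) = -176.7878 degrees

arg(z) = -176.7878 degrees


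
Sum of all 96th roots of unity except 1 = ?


With w = e^(2*pi*i/96), all 96 of the 96th roots of unity w^0 = 1, w, ..., w^(95) sum to 0: 1 + w + ... + w^(95) = (1 - w^96)/(1 - w) = 0 since w^96 = 1, w ≠ 1.
Removing the root 1: w + w^2 + ... + w^(95) = 0 - 1 = -1

Sum = -1


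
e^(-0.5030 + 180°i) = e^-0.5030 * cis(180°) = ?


e^-0.5030 = 0.6047
cos(180°) = -1
sin(180°) = 0
Real = 0.6047*(-1) = -0.6047
Imag = 0.6047*0 = 0

-0.6047 + 0i


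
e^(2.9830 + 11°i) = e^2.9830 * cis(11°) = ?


e^2.9830 = 19.7470
cos(11°) = 0.98163
sin(11°) = 0.19081
Real = 19.7470*0.98163 = 19.3842
Imag = 19.7470*0.19081 = 3.7679

19.3842 + 3.7679i


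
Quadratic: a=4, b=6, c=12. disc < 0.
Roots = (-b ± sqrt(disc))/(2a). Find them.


disc = 6^2 - 4*4*12 = 36 - 192 = -156
sqrt(|disc|) = sqrt(156) = 12.4900
Real part = -6/(2*4) = -0.7500
Imag part = 12.4900/(2*4) = 1.5612

-0.7500 ± 1.5612i


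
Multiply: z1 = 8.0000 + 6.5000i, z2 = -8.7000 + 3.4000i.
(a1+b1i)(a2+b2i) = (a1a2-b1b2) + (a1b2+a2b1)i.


Real = 8*(-8.7) - 6.5*3.4 = -69.6 - 22.1 = -91.7
Imag = 8*3.4 - (8.7)*6.5 = 27.2 - (56.55) = -29.35

-91.7000 - 29.3500i


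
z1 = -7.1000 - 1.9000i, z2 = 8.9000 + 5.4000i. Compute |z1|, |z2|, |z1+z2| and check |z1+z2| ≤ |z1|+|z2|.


|z1| = sqrt((-7.1)^2 + (-1.9)^2) = sqrt(54.02) = 7.3498
|z2| = sqrt(8.9^2 + 5.4^2) = sqrt(108.37) = 10.4101
z1+z2 = 1.8000 + 3.5000i
|z1+z2| = sqrt(15.49) = 3.9357
|z1|+|z2| = 7.3498 + 10.4101 = 17.7599

|z1+z2| = 3.9357 ≤ |z1|+|z2| = 17.7599 (verified)


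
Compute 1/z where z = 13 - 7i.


|z|^2 = 169+49 = 218
1/z = (13 + 7i)/218

1/z = 0.0596 + 0.0321i


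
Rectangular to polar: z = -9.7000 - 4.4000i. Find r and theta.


r = sqrt(94.09+19.36) = sqrt(113.45) = 10.6513
theta = atan2(-4.4, -9.7) = -155.6006 degrees

r = 10.6513, theta = -155.6006 degrees


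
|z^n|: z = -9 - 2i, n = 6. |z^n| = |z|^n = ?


|z| = sqrt(81+4) = sqrt(85) = 9.2195
|z^6| = |z|^6 = (sqrt(85))^6 = 85^3 = 614125

|z^6| = 614125


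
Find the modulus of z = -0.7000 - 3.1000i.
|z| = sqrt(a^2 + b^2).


|z| = sqrt((-0.7)^2 + (-3.1)^2) = sqrt(0.49 + 9.61) = sqrt(10.1) = 3.1780

|z| = 3.1780


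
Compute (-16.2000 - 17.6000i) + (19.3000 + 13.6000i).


Real: -16.2 + 19.3 = 3.1
Imag: -17.6 + 13.6 = -4

3.1000 - 4.0000i


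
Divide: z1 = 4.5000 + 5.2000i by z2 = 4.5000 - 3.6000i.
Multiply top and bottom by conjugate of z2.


Conjugate of z2 = 4.5000 + 3.6000i
Numerator: (4.5000 + 5.2000i)(4.5000 + 3.6000i) = 1.5300 + 39.6000i
Denominator: 4.5^2 + (-3.6)^2 = 33.21
Result = (1.5300 + 39.6000i)/33.21

0.0461 + 1.1924i


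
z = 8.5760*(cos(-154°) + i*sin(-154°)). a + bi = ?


a = 8.5760*cos(-154°) = 8.5760*(-0.8988) = -7.7081
b = 8.5760*sin(-154°) = 8.5760*(-0.43837) = -3.7595

-7.7081 - 3.7595i


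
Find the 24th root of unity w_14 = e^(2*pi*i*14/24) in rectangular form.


Angle = 360*14/24 = 210°
a = cos(210°) = -0.8660
b = sin(210°) = -0.5000

-0.8660 - 0.5000i


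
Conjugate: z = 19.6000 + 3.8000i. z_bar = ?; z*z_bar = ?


z_bar = 19.6000 - 3.8000i
z*z_bar = 19.6^2 + 3.8^2 = 384.16 + 14.44 = 398.6

z_bar = 19.6000 - 3.8000i, z*z_bar = 398.6


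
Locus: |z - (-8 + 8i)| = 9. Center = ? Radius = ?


|z - z0| = r is a circle with center z0 and radius r.
Center = (-8, 8), radius = 9

Circle with center (-8, 8) and radius 9


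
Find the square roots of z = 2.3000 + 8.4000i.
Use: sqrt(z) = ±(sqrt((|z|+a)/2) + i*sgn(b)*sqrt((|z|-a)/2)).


|z| = sqrt(5.29+70.56) = 8.7092
sqrt((|z|+a)/2) = sqrt((8.7092+2.3)/2) = sqrt(5.5046) = 2.3462
sqrt((|z|-a)/2) = sqrt((8.7092-2.3)/2) = sqrt(3.2046) = 1.7901

±(2.3462 + 1.7901i) i.e. 2.3462 + 1.7901i and -2.3462 - 1.7901i


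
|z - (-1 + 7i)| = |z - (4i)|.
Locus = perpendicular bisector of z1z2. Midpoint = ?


Equal distances means the locus is the perpendicular bisector of z1 and z2.
Midpoint = ((-1+0)/2, (7+4)/2) = (-0.5000, 5.5000)

Perpendicular bisector through (-0.5000, 5.5000)


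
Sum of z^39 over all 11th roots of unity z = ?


The roots are w_k = w^k with w = e^(2*pi*i/11), and (w^k)^39 = (w^39)^k.
So S = 1 + u + u^2 + ... + u^(10) with u = w^39.
39 = 3*11 + 6, so 39 is not a multiple of 11: u = (w^11)^3 * w^6 = w^6 ≠ 1 (w is a primitive 11th root), while u^11 = (w^11)^39 = 1.
Geometric series: S = (1 - u^11)/(1 - u) = (1 - 1)/(1 - u) = 0

S = 0


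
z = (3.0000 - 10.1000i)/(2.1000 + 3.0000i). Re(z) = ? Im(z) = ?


Multiply by conjugate: (3.0000 - 10.1000i)(2.1000 - 3.0000i) / (2.1^2 + 3^2)
Numerator real = 3*2.1 - (10.1)*3 = -24
Numerator imag = -10.1*2.1 - 3*3 = -30.21
Denominator = 13.41
Re(z) = -24/13.41 = -1.7897
Im(z) = -30.21/13.41 = -2.2528

Re(z) = -1.7897, Im(z) = -2.2528


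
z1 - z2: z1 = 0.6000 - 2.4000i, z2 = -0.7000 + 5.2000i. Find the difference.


Real: 0.6 + 0.7 = 1.3
Imag: -2.4 - 5.2 = -7.6

1.3000 - 7.6000i


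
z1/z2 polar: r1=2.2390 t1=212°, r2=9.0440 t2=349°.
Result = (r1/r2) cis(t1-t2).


r = 2.2390 / 9.0440 = 0.2476
theta = 212° - 349° = -137° = 223° (mod 360)

0.2476 cis(223°)


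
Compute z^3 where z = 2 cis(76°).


r^3 = 2^3 = 8
n*theta = 3*76° = 228° = 228° (mod 360)
a = 8*cos(228°) = -5.3530
b = 8*sin(228°) = -5.9452

8 cis(228°) = -5.3530 - 5.9452i


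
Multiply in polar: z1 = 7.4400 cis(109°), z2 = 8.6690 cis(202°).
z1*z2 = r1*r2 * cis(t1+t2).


r = 7.4400 * 8.6690 = 64.4974
theta = 109° + 202° = 311° = 311° (mod 360)

64.4974 cis(311°)


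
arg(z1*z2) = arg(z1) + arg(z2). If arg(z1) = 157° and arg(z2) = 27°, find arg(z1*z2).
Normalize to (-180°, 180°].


arg(z1*z2) = 157° + 27° = 184°
Normalized to (-180°, 180°]: -176°

-176°


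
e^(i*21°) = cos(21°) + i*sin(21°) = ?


cos(21°) = 0.9336
sin(21°) = 0.3584

e^(i*21°) = 0.9336 + 0.3584i


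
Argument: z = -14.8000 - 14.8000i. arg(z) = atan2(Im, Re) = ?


Re = -14.8, Im = -14.8
arg = atan2(-14.8, -14.8) = -135.0000 degrees

arg(z) = -135.0000 degrees


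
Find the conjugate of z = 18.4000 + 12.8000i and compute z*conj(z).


z_bar = 18.4000 - 12.8000i
z*z_bar = 18.4^2 + 12.8^2 = 338.56 + 163.84 = 502.4

z_bar = 18.4000 - 12.8000i, z*z_bar = 502.4


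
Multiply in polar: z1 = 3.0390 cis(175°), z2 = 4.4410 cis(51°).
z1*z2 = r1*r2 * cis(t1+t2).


r = 3.0390 * 4.4410 = 13.4962
theta = 175° + 51° = 226° = 226° (mod 360)

13.4962 cis(226°)


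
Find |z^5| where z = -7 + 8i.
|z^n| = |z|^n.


|z| = sqrt(49+64) = sqrt(113) = 10.6301
|z^5| = |z|^5 = (sqrt(113))^5 = 113^2 * sqrt(113) = 12769*sqrt(113)

|z^5| = 12769*sqrt(113) ≈ 135736.3319


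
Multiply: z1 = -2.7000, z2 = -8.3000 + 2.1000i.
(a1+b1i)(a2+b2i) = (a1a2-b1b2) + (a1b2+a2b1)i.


Real = -2.7*(-8.3) - 0*2.1 = 22.41 - 0 = 22.41
Imag = -2.7*2.1 - (8.3)*0 = -5.67 + 0 = -5.67

22.4100 - 5.6700i


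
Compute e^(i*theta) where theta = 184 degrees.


cos(184°) = -0.9976
sin(184°) = -0.0698

e^(i*184°) = -0.9976 - 0.0698i


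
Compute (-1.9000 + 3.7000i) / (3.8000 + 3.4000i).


Conjugate of z2 = 3.8000 - 3.4000i
Numerator: (-1.9000 + 3.7000i)(3.8000 - 3.4000i) = 5.3600 + 20.5200i
Denominator: 3.8^2 + 3.4^2 = 26
Result = (5.3600 + 20.5200i)/26

0.2062 + 0.7892i


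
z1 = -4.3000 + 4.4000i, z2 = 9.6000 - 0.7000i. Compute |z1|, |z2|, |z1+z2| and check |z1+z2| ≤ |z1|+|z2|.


|z1| = sqrt((-4.3)^2 + 4.4^2) = sqrt(37.85) = 6.1522
|z2| = sqrt(9.6^2 + (-0.7)^2) = sqrt(92.65) = 9.6255
z1+z2 = 5.3000 + 3.7000i
|z1+z2| = sqrt(41.78) = 6.4637
|z1|+|z2| = 6.1522 + 9.6255 = 15.7777

|z1+z2| = 6.4637 ≤ |z1|+|z2| = 15.7777 (verified)


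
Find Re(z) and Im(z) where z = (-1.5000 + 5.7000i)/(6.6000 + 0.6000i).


Multiply by conjugate: (-1.5000 + 5.7000i)(6.6000 - 0.6000i) / (6.6^2 + 0.6^2)
Numerator real = -1.5*6.6 + 5.7*0.6 = -6.48
Numerator imag = 5.7*6.6 - (-1.5)*0.6 = 38.52
Denominator = 43.92
Re(z) = -6.48/43.92 = -0.1475
Im(z) = 38.52/43.92 = 0.8770

Re(z) = -0.1475, Im(z) = 0.8770


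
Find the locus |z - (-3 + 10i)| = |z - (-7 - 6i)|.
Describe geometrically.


Equal distances means the locus is the perpendicular bisector of z1 and z2.
Midpoint = ((-3+(-7))/2, (10+(-6))/2) = (-5.0000, 2.0000)

Perpendicular bisector through (-5.0000, 2.0000)


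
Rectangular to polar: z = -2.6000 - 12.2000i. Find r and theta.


r = sqrt(6.76+148.84) = sqrt(155.6) = 12.4740
theta = atan2(-12.2, -2.6) = -102.0306 degrees

r = 12.4740, theta = -102.0306 degrees


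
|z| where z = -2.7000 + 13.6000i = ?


|z| = sqrt((-2.7)^2 + 13.6^2) = sqrt(7.29 + 184.96) = sqrt(192.25) = 13.8654

|z| = 13.8654


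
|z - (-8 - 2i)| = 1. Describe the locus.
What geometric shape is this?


|z - z0| = r is a circle with center z0 and radius r.
Center = (-8, -2), radius = 1

Circle with center (-8, -2) and radius 1
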